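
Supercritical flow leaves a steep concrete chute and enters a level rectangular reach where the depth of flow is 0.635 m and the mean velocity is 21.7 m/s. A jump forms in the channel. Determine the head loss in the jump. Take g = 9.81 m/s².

Fr₁ = V₁/√(g·y₁) = 21.7/√(9.81×0.635) = 8.69.
Sequent-depth ratio: y₂/y₁ = ½[√(1 + 8Fr₁²) − 1] = ½[√605.7 − 1] = 11.8.
y₂ = 11.8 × 0.635 = 7.50 m.
Head loss: ΔE = (y₂ − y₁)³/(4y₁y₂) = (7.50 − 0.635)³/(4×0.635×7.50) = 323/19.0 = 17.0 m.

ΔE = 17.0 m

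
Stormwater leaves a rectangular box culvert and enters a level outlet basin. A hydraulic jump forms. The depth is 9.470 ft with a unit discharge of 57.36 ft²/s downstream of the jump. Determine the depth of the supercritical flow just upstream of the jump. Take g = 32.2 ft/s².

y₁ = 1.898 ft

V₂ = q/y₂ = 57.36/9.470 = 6.057 ft/s; Fr₂ = V₂/√(g·y₂) = 0.3469.
Applying the sequent-depth relation in reverse, y₁/y₂ = ½[√(1 + 8Fr₂²) − 1] = ½[√1.9625 − 1] = 0.2004.
y₁ = 0.2004 × 9.470 = 1.898 ft.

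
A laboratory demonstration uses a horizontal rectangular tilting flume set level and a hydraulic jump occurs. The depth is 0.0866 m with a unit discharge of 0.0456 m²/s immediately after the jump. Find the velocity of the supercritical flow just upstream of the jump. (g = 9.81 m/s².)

V₁ = 1.17 m/s

V₂ = q/y₂ = 0.0456/0.0866 = 0.527 m/s; Fr₂ = V₂/√(g·y₂) = 0.571.
The Bélanger relation is symmetric: y₁/y₂ = ½[√(1 + 8Fr₂²) − 1] = ½[√3.611 − 1] = 0.450.
y₁ = 0.450 × 0.0866 = 0.0390 m.
V₁ = q/y₁ = 0.0456/0.0390 = 1.17 m/s.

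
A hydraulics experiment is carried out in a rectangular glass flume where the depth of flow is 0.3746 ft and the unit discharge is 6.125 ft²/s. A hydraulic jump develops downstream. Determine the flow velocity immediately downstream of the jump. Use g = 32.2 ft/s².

V₁ = q/y₁ = 6.125/0.3746 = 16.35 ft/s. Fr₁ = V₁/√(g·y₁) = 16.35/√(32.2×0.3746) = 4.708.
Conjugate-depth relation: y₂/y₁ = ½[√(1 + 8Fr₁²) − 1] = ½[√178.31 − 1] = 6.177.
y₂ = 6.177 × 0.3746 = 2.314 ft.
V₂ = q/y₂ = 6.125/2.314 = 2.647 ft/s.

V₂ = 2.647 ft/s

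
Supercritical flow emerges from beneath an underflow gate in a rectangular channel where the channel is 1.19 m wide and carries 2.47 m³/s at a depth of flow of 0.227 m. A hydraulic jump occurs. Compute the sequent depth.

y₂ = 1.86 m

q = Q/b = 2.47/1.19 = 2.08 m²/s; V₁ = q/y₁ = 9.14 m/s. Fr₁ = V₁/√(g·y₁) = 6.13.
Sequent-depth ratio: y₂/y₁ = ½[√(1 + 8Fr₁²) − 1] = ½[√301.4 − 1] = 8.18.
y₂ = 8.18 × 0.227 = 1.86 m.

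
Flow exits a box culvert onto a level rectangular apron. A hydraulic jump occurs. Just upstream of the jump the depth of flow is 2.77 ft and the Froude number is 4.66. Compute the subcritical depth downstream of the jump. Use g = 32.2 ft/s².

Fr₁ = 4.66 (given).
Bélanger equation: y₂/y₁ = ½[√(1 + 8Fr₁²) − 1] = ½[√174.7 − 1] = 6.11.
y₂ = 6.11 × 2.77 = 16.9 ft.

y₂ = 16.9 ft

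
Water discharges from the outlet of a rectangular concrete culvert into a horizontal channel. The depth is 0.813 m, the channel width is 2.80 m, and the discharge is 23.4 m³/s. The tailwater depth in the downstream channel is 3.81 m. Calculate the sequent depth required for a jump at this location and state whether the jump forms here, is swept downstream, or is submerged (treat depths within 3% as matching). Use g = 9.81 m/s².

y₂ = 3.80 m; the jump forms here

q = Q/b = 23.4/2.80 = 8.36 m²/s; V₁ = q/y₁ = 10.3 m/s. Fr₁ = V₁/√(g·y₁) = 3.64.
By Bélanger, y₂/y₁ = ½[√(1 + 8Fr₁²) − 1] = ½[√107.0 − 1] = 4.67.
y₂ = 4.67 × 0.813 = 3.80 m.
Tailwater y_tw = 3.81 m: y_tw ≈ y₂, so the jump forms here.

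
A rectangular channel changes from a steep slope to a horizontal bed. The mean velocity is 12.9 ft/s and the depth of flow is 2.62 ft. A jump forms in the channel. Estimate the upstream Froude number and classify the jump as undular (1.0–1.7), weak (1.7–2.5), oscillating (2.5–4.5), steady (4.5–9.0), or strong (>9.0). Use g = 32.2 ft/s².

Fr₁ = 1.40; undular jump

Fr₁ = V₁/√(g·y₁) = 12.9/√(32.2×2.62) = 1.40.
Fr₁ = 1.40 lies in the undular range.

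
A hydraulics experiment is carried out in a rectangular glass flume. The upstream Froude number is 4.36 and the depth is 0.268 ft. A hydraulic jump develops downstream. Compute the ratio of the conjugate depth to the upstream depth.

y₂/y₁ = 5.69

Fr₁ = 4.36 (given).
Sequent-depth ratio: y₂/y₁ = ½[√(1 + 8Fr₁²) − 1] = ½[√153.1 − 1] = 5.69.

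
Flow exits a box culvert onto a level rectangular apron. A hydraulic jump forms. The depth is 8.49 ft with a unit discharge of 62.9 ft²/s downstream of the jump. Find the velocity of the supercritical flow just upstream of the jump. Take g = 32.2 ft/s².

V₂ = q/y₂ = 62.9/8.49 = 7.41 ft/s; Fr₂ = V₂/√(g·y₂) = 0.448.
From the momentum equation (using Fr₂), y₁/y₂ = ½[√(1 + 8Fr₂²) − 1] = ½[√2.606 − 1] = 0.307.
y₁ = 0.307 × 8.49 = 2.61 ft.
V₁ = q/y₁ = 62.9/2.61 = 24.1 ft/s.

V₁ = 24.1 ft/s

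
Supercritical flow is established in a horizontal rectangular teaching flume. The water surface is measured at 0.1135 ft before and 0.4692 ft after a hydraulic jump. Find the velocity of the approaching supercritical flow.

V₁ = 6.228 ft/s

For a rectangular channel the momentum equation gives q² = ½·g·y₁·y₂·(y₁ + y₂) = ½×32.2×0.1135×0.4692×0.5827 = 0.4996.
q = √0.4996 = 0.7068 ft²/s.
V₁ = q/y₁ = 0.7068/0.1135 = 6.228 ft/s.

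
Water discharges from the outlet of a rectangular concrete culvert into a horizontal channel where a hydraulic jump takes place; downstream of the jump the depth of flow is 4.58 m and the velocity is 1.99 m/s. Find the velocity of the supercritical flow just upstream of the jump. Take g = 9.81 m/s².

Fr₂ = V₂/√(g·y₂) = 1.99/√(9.81×4.58) = 0.297.
Applying the sequent-depth relation in reverse, y₁/y₂ = ½[√(1 + 8Fr₂²) − 1] = ½[√1.705 − 1] = 0.153.
y₁ = 0.153 × 4.58 = 0.700 m.
V₁ = q/y₁ = 9.11/0.700 = 13.0 m/s.

V₁ = 13.0 m/s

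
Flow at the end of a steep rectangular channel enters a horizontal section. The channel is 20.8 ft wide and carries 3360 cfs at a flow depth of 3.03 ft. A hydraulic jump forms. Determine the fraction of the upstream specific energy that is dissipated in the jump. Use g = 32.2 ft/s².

q = Q/b = 3360/20.8 = 162 ft²/s; V₁ = q/y₁ = 53.3 ft/s. Fr₁ = V₁/√(g·y₁) = 5.40.
Bélanger equation: y₂/y₁ = ½[√(1 + 8Fr₁²) − 1] = ½[√234.1 − 1] = 7.15.
y₂ = 7.15 × 3.03 = 21.7 ft.
E₁ = y₁ + V₁²/2g = 47.2 ft. ΔE = (y₂ − y₁)³/(4y₁y₂) = 24.6 ft. ΔE/E₁ = 24.6/47.2 = 0.522.

ΔE/E₁ = 0.522 (52.2%)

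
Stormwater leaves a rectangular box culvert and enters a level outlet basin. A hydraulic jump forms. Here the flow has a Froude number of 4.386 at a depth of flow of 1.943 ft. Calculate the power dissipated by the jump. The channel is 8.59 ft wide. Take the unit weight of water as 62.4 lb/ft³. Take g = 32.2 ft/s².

Fr₁ = 4.386 (given).
By Bélanger, y₂/y₁ = ½[√(1 + 8Fr₁²) − 1] = ½[√154.90 − 1] = 5.723.
y₂ = 5.723 × 1.943 = 11.12 ft.
V₁ = Fr₁·√(g·y₁) = 4.386×√(32.2×1.943) = 34.69 ft/s; q = V₁·y₁ = 67.41 ft²/s. V₂ = q/y₂ = 67.41/11.12 = 6.062 ft/s. E₁ = y₁ + V₁²/2g = 20.63 ft; E₂ = y₂ + V₂²/2g = 11.69 ft. ΔE = E₁ − E₂ = 8.942 ft.
Q = q·b = 67.41 × 8.59 = 579.0 cfs. P = γ·Q·ΔE/550 = 62.4 × 579.0 × 8.942 / 550 = 587.4 hp.

P = 587.4 hp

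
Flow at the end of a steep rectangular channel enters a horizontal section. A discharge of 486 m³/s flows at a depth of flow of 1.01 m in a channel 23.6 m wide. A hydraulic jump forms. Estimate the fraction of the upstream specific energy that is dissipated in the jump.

q = Q/b = 486/23.6 = 20.6 m²/s; V₁ = q/y₁ = 20.4 m/s. Fr₁ = V₁/√(g·y₁) = 6.48.
Bélanger equation: y₂/y₁ = ½[√(1 + 8Fr₁²) − 1] = ½[√336.7 − 1] = 8.67.
y₂ = 8.67 × 1.01 = 8.76 m.
E₁ = y₁ + V₁²/2g = 22.2 m. ΔE = (y₂ − y₁)³/(4y₁y₂) = 13.2 m. ΔE/E₁ = 13.2/22.2 = 0.593.

ΔE/E₁ = 0.593 (59.3%)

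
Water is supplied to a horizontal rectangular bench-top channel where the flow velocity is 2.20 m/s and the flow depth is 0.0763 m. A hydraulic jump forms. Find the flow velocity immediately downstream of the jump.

Fr₁ = V₁/√(g·y₁) = 2.20/√(9.81×0.0763) = 2.54.
From the momentum equation for a rectangular channel, y₂/y₁ = ½[√(1 + 8Fr₁²) − 1] = ½[√52.73 − 1] = 3.13.
y₂ = 3.13 × 0.0763 = 0.239 m.
q = V₁·y₁ = 2.20 × 0.0763 = 0.168 m²/s.
V₂ = q/y₂ = 0.168/0.239 = 0.703 m/s.

V₂ = 0.703 m/s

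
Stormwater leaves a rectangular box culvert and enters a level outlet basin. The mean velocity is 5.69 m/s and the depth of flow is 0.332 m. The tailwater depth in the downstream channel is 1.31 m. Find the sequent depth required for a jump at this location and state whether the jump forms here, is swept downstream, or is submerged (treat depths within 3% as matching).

y₂ = 1.32 m; the jump forms here

Fr₁ = V₁/√(g·y₁) = 5.69/√(9.81×0.332) = 3.15.
Conjugate-depth relation: y₂/y₁ = ½[√(1 + 8Fr₁²) − 1] = ½[√80.53 − 1] = 3.99.
y₂ = 3.99 × 0.332 = 1.32 m.
Tailwater y_tw = 1.31 m: y_tw ≈ y₂, so the jump forms here.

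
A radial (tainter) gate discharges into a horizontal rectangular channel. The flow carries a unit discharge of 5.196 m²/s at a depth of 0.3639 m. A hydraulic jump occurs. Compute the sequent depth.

V₁ = q/y₁ = 5.196/0.3639 = 14.28 m/s. Fr₁ = V₁/√(g·y₁) = 14.28/√(9.81×0.3639) = 7.557.
Bélanger equation: y₂/y₁ = ½[√(1 + 8Fr₁²) − 1] = ½[√457.89 − 1] = 10.20.
y₂ = 10.20 × 0.3639 = 3.711 m.

y₂ = 3.711 m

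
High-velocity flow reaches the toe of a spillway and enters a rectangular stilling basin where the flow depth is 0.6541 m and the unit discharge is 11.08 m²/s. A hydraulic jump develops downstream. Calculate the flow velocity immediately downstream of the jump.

V₂ = 1.888 m/s

V₁ = q/y₁ = 11.08/0.6541 = 16.94 m/s. Fr₁ = V₁/√(g·y₁) = 16.94/√(9.81×0.6541) = 6.687.
Bélanger equation: y₂/y₁ = ½[√(1 + 8Fr₁²) − 1] = ½[√358.74 − 1] = 8.970.
y₂ = 8.970 × 0.6541 = 5.867 m.
V₂ = q/y₂ = 11.08/5.867 = 1.888 m/s.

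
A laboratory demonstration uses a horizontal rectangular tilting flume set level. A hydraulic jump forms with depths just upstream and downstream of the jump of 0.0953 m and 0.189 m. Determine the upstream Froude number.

For a rectangular channel the momentum equation gives q² = ½·g·y₁·y₂·(y₁ + y₂) = ½×9.81×0.0953×0.189×0.284 = 0.0251.
q = √0.0251 = 0.158 m²/s.
V₁ = q/y₁ = 1.66 m/s; Fr₁ = V₁/√(g·y₁) = 1.72.

Fr₁ = 1.72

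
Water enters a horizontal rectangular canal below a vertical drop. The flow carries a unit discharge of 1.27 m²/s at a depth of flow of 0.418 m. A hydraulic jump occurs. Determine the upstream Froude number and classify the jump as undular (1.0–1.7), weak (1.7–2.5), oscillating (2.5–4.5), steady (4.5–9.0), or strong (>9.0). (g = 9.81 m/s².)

Fr₁ = 1.50; undular jump

V₁ = q/y₁ = 1.27/0.418 = 3.04 m/s. Fr₁ = V₁/√(g·y₁) = 3.04/√(9.81×0.418) = 1.50.
Fr₁ = 1.50 lies in the undular range.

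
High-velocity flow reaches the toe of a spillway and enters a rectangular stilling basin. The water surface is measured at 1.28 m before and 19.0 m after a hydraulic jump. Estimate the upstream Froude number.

Fr₁ = 10.8

For a rectangular channel the momentum equation gives q² = ½·g·y₁·y₂·(y₁ + y₂) = ½×9.81×1.28×19.0×20.3 = 2419.
q = √2419 = 49.2 m²/s.
V₁ = q/y₁ = 38.4 m/s; Fr₁ = V₁/√(g·y₁) = 10.8.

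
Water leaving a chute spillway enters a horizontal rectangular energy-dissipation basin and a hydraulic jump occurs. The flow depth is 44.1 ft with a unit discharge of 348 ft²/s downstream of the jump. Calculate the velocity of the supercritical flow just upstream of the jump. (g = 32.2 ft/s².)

V₁ = 97.3 ft/s

V₂ = q/y₂ = 348/44.1 = 7.89 ft/s; Fr₂ = V₂/√(g·y₂) = 0.209.
From the momentum equation (using Fr₂), y₁/y₂ = ½[√(1 + 8Fr₂²) − 1] = ½[√1.351 − 1] = 0.0811.
y₁ = 0.0811 × 44.1 = 3.58 ft.
V₁ = q/y₁ = 348/3.58 = 97.3 ft/s.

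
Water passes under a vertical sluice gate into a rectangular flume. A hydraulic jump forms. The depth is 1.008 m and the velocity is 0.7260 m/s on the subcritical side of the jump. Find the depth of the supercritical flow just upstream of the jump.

Fr₂ = V₂/√(g·y₂) = 0.7260/√(9.81×1.008) = 0.2309.
The Bélanger relation is symmetric: y₁/y₂ = ½[√(1 + 8Fr₂²) − 1] = ½[√1.4264 − 1] = 0.09716.
y₁ = 0.09716 × 1.008 = 0.09794 m.

y₁ = 0.09794 m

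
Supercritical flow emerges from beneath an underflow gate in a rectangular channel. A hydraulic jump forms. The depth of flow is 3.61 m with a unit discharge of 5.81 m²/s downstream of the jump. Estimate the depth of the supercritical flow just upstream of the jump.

y₁ = 0.468 m

V₂ = q/y₂ = 5.81/3.61 = 1.61 m/s; Fr₂ = V₂/√(g·y₂) = 0.270.
Since the conjugate-depth ratio holds either way, y₁/y₂ = ½[√(1 + 8Fr₂²) − 1] = ½[√1.585 − 1] = 0.130.
y₁ = 0.130 × 3.61 = 0.468 m.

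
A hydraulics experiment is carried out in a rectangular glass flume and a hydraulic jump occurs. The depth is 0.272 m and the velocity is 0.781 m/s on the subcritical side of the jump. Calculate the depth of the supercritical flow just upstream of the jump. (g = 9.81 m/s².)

Fr₂ = V₂/√(g·y₂) = 0.781/√(9.81×0.272) = 0.478.
Since the conjugate-depth ratio holds either way, y₁/y₂ = ½[√(1 + 8Fr₂²) − 1] = ½[√2.829 − 1] = 0.341.
y₁ = 0.341 × 0.272 = 0.0927 m.

y₁ = 0.0927 m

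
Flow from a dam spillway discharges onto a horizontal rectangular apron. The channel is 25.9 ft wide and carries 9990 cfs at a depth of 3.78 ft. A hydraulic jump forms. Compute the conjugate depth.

q = Q/b = 9990/25.9 = 386 ft²/s; V₁ = q/y₁ = 102 ft/s. Fr₁ = V₁/√(g·y₁) = 9.25.
Bélanger equation: y₂/y₁ = ½[√(1 + 8Fr₁²) − 1] = ½[√685.4 − 1] = 12.6.
y₂ = 12.6 × 3.78 = 47.6 ft.

y₂ = 47.6 ft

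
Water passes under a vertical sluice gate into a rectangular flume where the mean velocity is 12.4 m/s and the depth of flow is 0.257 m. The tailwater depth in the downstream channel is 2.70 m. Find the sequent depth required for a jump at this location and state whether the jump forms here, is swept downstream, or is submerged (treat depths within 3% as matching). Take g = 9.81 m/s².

y₂ = 2.71 m; the jump forms here

Fr₁ = V₁/√(g·y₁) = 12.4/√(9.81×0.257) = 7.81.
From the momentum equation for a rectangular channel, y₂/y₁ = ½[√(1 + 8Fr₁²) − 1] = ½[√488.9 − 1] = 10.6.
y₂ = 10.6 × 0.257 = 2.71 m.
Tailwater y_tw = 2.70 m: y_tw ≈ y₂, so the jump forms here.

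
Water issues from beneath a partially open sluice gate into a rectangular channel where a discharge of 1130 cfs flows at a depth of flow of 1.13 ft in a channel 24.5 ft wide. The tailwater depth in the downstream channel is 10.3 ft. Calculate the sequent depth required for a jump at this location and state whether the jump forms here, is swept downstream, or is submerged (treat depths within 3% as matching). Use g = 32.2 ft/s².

y₂ = 10.3 ft; the jump forms here

q = Q/b = 1130/24.5 = 46.1 ft²/s; V₁ = q/y₁ = 40.8 ft/s. Fr₁ = V₁/√(g·y₁) = 6.77.
Sequent-depth ratio: y₂/y₁ = ½[√(1 + 8Fr₁²) − 1] = ½[√367.3 − 1] = 9.08.
y₂ = 9.08 × 1.13 = 10.3 ft.
Tailwater y_tw = 10.3 ft: y_tw ≈ y₂, so the jump forms here.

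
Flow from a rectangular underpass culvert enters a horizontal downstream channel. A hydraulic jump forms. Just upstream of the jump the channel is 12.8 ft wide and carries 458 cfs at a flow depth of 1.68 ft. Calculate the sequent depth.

y₂ = 6.09 ft

q = Q/b = 458/12.8 = 35.8 ft²/s; V₁ = q/y₁ = 21.3 ft/s. Fr₁ = V₁/√(g·y₁) = 2.90.
From the momentum equation for a rectangular channel, y₂/y₁ = ½[√(1 + 8Fr₁²) − 1] = ½[√68.08 − 1] = 3.63.
y₂ = 3.63 × 1.68 = 6.09 ft.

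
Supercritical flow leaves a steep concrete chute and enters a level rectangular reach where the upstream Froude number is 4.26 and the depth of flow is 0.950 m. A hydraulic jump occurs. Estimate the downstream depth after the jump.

Fr₁ = 4.26 (given).
Conjugate-depth relation: y₂/y₁ = ½[√(1 + 8Fr₁²) − 1] = ½[√146.2 − 1] = 5.55.
y₂ = 5.55 × 0.950 = 5.27 m.

y₂ = 5.27 m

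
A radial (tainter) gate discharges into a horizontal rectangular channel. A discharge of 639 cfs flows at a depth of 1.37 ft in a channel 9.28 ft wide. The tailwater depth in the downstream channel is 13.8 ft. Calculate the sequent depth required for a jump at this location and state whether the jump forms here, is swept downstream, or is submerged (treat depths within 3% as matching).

y₂ = 14.0 ft; the jump forms here

q = Q/b = 639/9.28 = 68.9 ft²/s; V₁ = q/y₁ = 50.3 ft/s. Fr₁ = V₁/√(g·y₁) = 7.57.
Bélanger equation: y₂/y₁ = ½[√(1 + 8Fr₁²) − 1] = ½[√459.1 − 1] = 10.2.
y₂ = 10.2 × 1.37 = 14.0 ft.
Tailwater y_tw = 13.8 ft: y_tw ≈ y₂, so the jump forms here.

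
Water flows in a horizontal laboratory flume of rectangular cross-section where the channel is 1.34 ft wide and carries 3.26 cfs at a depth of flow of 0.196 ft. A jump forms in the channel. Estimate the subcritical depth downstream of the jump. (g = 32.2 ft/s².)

q = Q/b = 3.26/1.34 = 2.43 ft²/s; V₁ = q/y₁ = 12.4 ft/s. Fr₁ = V₁/√(g·y₁) = 4.94.
Conjugate-depth relation: y₂/y₁ = ½[√(1 + 8Fr₁²) − 1] = ½[√196.3 − 1] = 6.51.
y₂ = 6.51 × 0.196 = 1.28 ft.

y₂ = 1.28 ft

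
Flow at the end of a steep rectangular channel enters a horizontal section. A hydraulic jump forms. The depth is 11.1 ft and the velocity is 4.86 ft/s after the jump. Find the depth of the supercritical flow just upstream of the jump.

y₁ = 1.31 ft

Fr₂ = V₂/√(g·y₂) = 4.86/√(32.2×11.1) = 0.257.
Since the conjugate-depth ratio holds either way, y₁/y₂ = ½[√(1 + 8Fr₂²) − 1] = ½[√1.529 − 1] = 0.118.
y₁ = 0.118 × 11.1 = 1.31 ft.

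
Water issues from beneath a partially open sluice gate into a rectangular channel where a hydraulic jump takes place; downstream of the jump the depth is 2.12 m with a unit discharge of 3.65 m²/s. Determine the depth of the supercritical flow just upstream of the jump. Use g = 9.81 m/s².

y₁ = 0.491 m

V₂ = q/y₂ = 3.65/2.12 = 1.72 m/s; Fr₂ = V₂/√(g·y₂) = 0.378.
Since the conjugate-depth ratio holds either way, y₁/y₂ = ½[√(1 + 8Fr₂²) − 1] = ½[√2.140 − 1] = 0.231.
y₁ = 0.231 × 2.12 = 0.491 m.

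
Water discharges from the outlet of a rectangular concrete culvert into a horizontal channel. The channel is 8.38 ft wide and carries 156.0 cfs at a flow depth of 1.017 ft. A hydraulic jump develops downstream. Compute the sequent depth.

y₂ = 4.120 ft

q = Q/b = 156.0/8.38 = 18.62 ft²/s; V₁ = q/y₁ = 18.30 ft/s. Fr₁ = V₁/√(g·y₁) = 3.199.
By Bélanger, y₂/y₁ = ½[√(1 + 8Fr₁²) − 1] = ½[√82.853 − 1] = 4.051.
y₂ = 4.051 × 1.017 = 4.120 ft.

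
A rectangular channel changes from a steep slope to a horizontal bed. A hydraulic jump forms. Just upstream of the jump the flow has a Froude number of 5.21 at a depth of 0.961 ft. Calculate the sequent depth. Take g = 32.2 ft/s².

y₂ = 6.62 ft

Fr₁ = 5.21 (given).
By Bélanger, y₂/y₁ = ½[√(1 + 8Fr₁²) − 1] = ½[√218.2 − 1] = 6.88.
y₂ = 6.88 × 0.961 = 6.62 ft.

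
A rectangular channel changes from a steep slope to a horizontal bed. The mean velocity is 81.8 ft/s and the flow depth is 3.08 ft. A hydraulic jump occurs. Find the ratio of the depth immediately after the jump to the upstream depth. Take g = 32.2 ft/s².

Fr₁ = V₁/√(g·y₁) = 81.8/√(32.2×3.08) = 8.21.
Sequent-depth ratio: y₂/y₁ = ½[√(1 + 8Fr₁²) − 1] = ½[√540.7 − 1] = 11.1.

y₂/y₁ = 11.1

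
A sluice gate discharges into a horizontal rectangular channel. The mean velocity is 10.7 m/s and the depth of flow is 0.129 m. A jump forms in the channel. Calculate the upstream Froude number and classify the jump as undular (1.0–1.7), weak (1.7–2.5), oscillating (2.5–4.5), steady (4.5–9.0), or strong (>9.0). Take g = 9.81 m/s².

Fr₁ = V₁/√(g·y₁) = 10.7/√(9.81×0.129) = 9.51.
Fr₁ = 9.51 lies in the strong range.

Fr₁ = 9.51; strong jump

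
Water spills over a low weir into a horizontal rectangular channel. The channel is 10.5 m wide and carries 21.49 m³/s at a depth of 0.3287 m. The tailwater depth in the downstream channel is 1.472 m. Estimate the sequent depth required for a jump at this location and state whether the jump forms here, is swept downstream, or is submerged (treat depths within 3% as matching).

y₂ = 1.456 m; the jump forms here

q = Q/b = 21.49/10.5 = 2.047 m²/s; V₁ = q/y₁ = 6.227 m/s. Fr₁ = V₁/√(g·y₁) = 3.467.
Bélanger equation: y₂/y₁ = ½[√(1 + 8Fr₁²) − 1] = ½[√97.187 − 1] = 4.429.
y₂ = 4.429 × 0.3287 = 1.456 m.
Tailwater y_tw = 1.472 m: y_tw ≈ y₂, so the jump forms here.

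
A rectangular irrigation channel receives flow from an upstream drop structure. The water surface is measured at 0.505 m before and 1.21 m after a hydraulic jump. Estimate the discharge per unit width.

For a rectangular channel the momentum equation gives q² = ½·g·y₁·y₂·(y₁ + y₂) = ½×9.81×0.505×1.21×1.71 = 5.14.
q = √5.14 = 2.27 m²/s.

q = 2.27 m²/s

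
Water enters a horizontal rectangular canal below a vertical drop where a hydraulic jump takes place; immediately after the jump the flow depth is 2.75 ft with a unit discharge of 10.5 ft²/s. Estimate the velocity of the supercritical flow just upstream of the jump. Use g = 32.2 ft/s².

V₁ = 14.6 ft/s

V₂ = q/y₂ = 10.5/2.75 = 3.82 ft/s; Fr₂ = V₂/√(g·y₂) = 0.406.
From the momentum equation (using Fr₂), y₁/y₂ = ½[√(1 + 8Fr₂²) − 1] = ½[√2.317 − 1] = 0.261.
y₁ = 0.261 × 2.75 = 0.718 ft.
V₁ = q/y₁ = 10.5/0.718 = 14.6 ft/s.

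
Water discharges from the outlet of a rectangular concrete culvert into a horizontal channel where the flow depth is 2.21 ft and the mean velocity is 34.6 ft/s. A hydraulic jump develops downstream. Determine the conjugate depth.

Fr₁ = V₁/√(g·y₁) = 34.6/√(32.2×2.21) = 4.10.
Conjugate-depth relation: y₂/y₁ = ½[√(1 + 8Fr₁²) − 1] = ½[√135.6 − 1] = 5.32.
y₂ = 5.32 × 2.21 = 11.8 ft.

y₂ = 11.8 ft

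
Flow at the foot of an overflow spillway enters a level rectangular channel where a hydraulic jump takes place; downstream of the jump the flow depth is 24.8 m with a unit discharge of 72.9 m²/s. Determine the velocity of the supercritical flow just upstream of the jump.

V₂ = q/y₂ = 72.9/24.8 = 2.94 m/s; Fr₂ = V₂/√(g·y₂) = 0.188.
Applying the sequent-depth relation in reverse, y₁/y₂ = ½[√(1 + 8Fr₂²) − 1] = ½[√1.284 − 1] = 0.0666.
y₁ = 0.0666 × 24.8 = 1.65 m.
V₁ = q/y₁ = 72.9/1.65 = 44.1 m/s.

V₁ = 44.1 m/s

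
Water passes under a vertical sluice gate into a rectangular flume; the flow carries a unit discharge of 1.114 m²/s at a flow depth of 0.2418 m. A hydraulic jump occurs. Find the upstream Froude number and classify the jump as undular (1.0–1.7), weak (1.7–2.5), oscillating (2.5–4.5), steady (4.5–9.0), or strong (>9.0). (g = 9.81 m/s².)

V₁ = q/y₁ = 1.114/0.2418 = 4.607 m/s. Fr₁ = V₁/√(g·y₁) = 4.607/√(9.81×0.2418) = 2.991.
Fr₁ = 2.991 lies in the oscillating range.

Fr₁ = 2.991; oscillating jump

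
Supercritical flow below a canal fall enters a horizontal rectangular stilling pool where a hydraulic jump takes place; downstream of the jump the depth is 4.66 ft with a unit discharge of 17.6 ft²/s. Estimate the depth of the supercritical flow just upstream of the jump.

V₂ = q/y₂ = 17.6/4.66 = 3.78 ft/s; Fr₂ = V₂/√(g·y₂) = 0.308.
Applying the sequent-depth relation in reverse, y₁/y₂ = ½[√(1 + 8Fr₂²) − 1] = ½[√1.761 − 1] = 0.163.
y₁ = 0.163 × 4.66 = 0.762 ft.

y₁ = 0.762 ft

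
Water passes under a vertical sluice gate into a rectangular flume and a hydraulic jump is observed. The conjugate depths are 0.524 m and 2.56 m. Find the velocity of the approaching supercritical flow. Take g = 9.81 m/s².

For a rectangular channel the momentum equation gives q² = ½·g·y₁·y₂·(y₁ + y₂) = ½×9.81×0.524×2.56×3.08 = 20.3.
q = √20.3 = 4.50 m²/s.
V₁ = q/y₁ = 4.50/0.524 = 8.60 m/s.

V₁ = 8.60 m/s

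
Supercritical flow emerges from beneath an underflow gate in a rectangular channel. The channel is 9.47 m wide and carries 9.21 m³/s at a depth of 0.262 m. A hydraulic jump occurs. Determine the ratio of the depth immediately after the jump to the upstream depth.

q = Q/b = 9.21/9.47 = 0.973 m²/s; V₁ = q/y₁ = 3.71 m/s. Fr₁ = V₁/√(g·y₁) = 2.32.
Sequent-depth ratio: y₂/y₁ = ½[√(1 + 8Fr₁²) − 1] = ½[√43.89 − 1] = 2.81.

y₂/y₁ = 2.81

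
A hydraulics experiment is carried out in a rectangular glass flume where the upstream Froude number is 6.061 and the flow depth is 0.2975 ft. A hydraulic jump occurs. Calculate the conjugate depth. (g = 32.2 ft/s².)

Fr₁ = 6.061 (given).
By Bélanger, y₂/y₁ = ½[√(1 + 8Fr₁²) − 1] = ½[√294.89 − 1] = 8.086.
y₂ = 8.086 × 0.2975 = 2.406 ft.

y₂ = 2.406 ft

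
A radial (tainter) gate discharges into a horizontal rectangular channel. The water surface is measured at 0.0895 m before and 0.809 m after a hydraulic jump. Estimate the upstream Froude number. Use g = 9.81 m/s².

For a rectangular channel the momentum equation gives q² = ½·g·y₁·y₂·(y₁ + y₂) = ½×9.81×0.0895×0.809×0.899 = 0.319.
q = √0.319 = 0.565 m²/s.
V₁ = q/y₁ = 6.31 m/s; Fr₁ = V₁/√(g·y₁) = 6.74.

Fr₁ = 6.74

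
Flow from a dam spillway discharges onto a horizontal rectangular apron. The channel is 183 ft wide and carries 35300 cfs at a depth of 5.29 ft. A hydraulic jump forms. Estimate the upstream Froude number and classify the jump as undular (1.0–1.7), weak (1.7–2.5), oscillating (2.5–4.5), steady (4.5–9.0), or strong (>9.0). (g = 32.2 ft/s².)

q = Q/b = 35300/183 = 193 ft²/s; V₁ = q/y₁ = 36.5 ft/s. Fr₁ = V₁/√(g·y₁) = 2.79.
Fr₁ = 2.79 lies in the oscillating range.

Fr₁ = 2.79; oscillating jump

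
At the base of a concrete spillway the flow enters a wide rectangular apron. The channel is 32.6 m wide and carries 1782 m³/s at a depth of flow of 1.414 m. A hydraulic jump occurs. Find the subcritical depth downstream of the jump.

y₂ = 20.06 m

q = Q/b = 1782/32.6 = 54.66 m²/s; V₁ = q/y₁ = 38.66 m/s. Fr₁ = V₁/√(g·y₁) = 10.38.
From the momentum equation for a rectangular channel, y₂/y₁ = ½[√(1 + 8Fr₁²) − 1] = ½[√862.89 − 1] = 14.19.
y₂ = 14.19 × 1.414 = 20.06 m.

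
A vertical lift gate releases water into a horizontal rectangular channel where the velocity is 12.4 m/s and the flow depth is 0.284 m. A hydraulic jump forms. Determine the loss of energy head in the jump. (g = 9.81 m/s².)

Fr₁ = V₁/√(g·y₁) = 12.4/√(9.81×0.284) = 7.43.
Sequent-depth ratio: y₂/y₁ = ½[√(1 + 8Fr₁²) − 1] = ½[√442.5 − 1] = 10.0.
y₂ = 10.0 × 0.284 = 2.85 m.
Head loss: ΔE = (y₂ − y₁)³/(4y₁y₂) = (2.85 − 0.284)³/(4×0.284×2.85) = 16.8/3.23 = 5.20 m.

ΔE = 5.20 m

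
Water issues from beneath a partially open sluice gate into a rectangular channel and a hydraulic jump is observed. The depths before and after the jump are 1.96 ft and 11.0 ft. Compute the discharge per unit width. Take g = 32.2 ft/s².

q = 67.1 ft²/s

For a rectangular channel the momentum equation gives q² = ½·g·y₁·y₂·(y₁ + y₂) = ½×32.2×1.96×11.0×13.0 = 4499.
q = √4499 = 67.1 ft²/s.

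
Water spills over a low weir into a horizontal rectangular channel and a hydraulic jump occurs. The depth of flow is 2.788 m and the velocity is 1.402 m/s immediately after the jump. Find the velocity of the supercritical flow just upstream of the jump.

Fr₂ = V₂/√(g·y₂) = 1.402/√(9.81×2.788) = 0.2681.
The Bélanger relation is symmetric: y₁/y₂ = ½[√(1 + 8Fr₂²) − 1] = ½[√1.5749 − 1] = 0.1275.
y₁ = 0.1275 × 2.788 = 0.3554 m.
V₁ = q/y₁ = 3.909/0.3554 = 11.00 m/s.

V₁ = 11.00 m/s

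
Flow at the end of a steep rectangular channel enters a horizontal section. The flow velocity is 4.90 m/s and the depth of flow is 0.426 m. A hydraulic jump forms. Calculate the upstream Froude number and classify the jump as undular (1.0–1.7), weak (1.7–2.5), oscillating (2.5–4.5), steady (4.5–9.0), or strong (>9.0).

Fr₁ = V₁/√(g·y₁) = 4.90/√(9.81×0.426) = 2.40.
Fr₁ = 2.40 lies in the weak range.

Fr₁ = 2.40; weak jump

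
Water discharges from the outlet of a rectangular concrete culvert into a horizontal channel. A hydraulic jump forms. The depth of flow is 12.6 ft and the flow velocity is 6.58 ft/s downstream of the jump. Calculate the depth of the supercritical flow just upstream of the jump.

Fr₂ = V₂/√(g·y₂) = 6.58/√(32.2×12.6) = 0.327.
From the momentum equation (using Fr₂), y₁/y₂ = ½[√(1 + 8Fr₂²) − 1] = ½[√1.854 − 1] = 0.181.
y₁ = 0.181 × 12.6 = 2.28 ft.

y₁ = 2.28 ft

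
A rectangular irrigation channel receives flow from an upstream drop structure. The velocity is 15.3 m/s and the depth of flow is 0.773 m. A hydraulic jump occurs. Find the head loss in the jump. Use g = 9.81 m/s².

Fr₁ = V₁/√(g·y₁) = 15.3/√(9.81×0.773) = 5.56.
Bélanger equation: y₂/y₁ = ½[√(1 + 8Fr₁²) − 1] = ½[√248.0 − 1] = 7.37.
y₂ = 7.37 × 0.773 = 5.70 m.
q = V₁·y₁ = 15.3 × 0.773 = 11.8 m²/s. V₂ = q/y₂ = 11.8/5.70 = 2.08 m/s. E₁ = y₁ + V₁²/2g = 12.7 m; E₂ = y₂ + V₂²/2g = 5.92 m. ΔE = E₁ − E₂ = 6.79 m.

ΔE = 6.79 m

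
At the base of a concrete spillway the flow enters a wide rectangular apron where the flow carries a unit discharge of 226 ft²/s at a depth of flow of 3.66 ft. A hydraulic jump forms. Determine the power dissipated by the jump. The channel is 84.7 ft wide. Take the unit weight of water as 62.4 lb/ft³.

P = 74193 hp

V₁ = q/y₁ = 226/3.66 = 61.7 ft/s. Fr₁ = V₁/√(g·y₁) = 61.7/√(32.2×3.66) = 5.69.
By Bélanger, y₂/y₁ = ½[√(1 + 8Fr₁²) − 1] = ½[√259.8 − 1] = 7.56.
y₂ = 7.56 × 3.66 = 27.7 ft.
V₂ = q/y₂ = 226/27.7 = 8.17 ft/s. E₁ = y₁ + V₁²/2g = 62.9 ft; E₂ = y₂ + V₂²/2g = 28.7 ft. ΔE = E₁ − E₂ = 34.2 ft.
Q = q·b = 226 × 84.7 = 19142 cfs. P = γ·Q·ΔE/550 = 62.4 × 19142 × 34.2 / 550 = 74193 hp.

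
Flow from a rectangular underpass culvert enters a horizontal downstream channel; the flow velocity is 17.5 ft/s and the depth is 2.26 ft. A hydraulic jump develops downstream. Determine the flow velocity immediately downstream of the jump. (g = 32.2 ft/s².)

V₂ = 7.16 ft/s

Fr₁ = V₁/√(g·y₁) = 17.5/√(32.2×2.26) = 2.05.
Conjugate-depth relation: y₂/y₁ = ½[√(1 + 8Fr₁²) − 1] = ½[√34.67 − 1] = 2.44.
y₂ = 2.44 × 2.26 = 5.52 ft.
q = V₁·y₁ = 17.5 × 2.26 = 39.5 ft²/s.
V₂ = q/y₂ = 39.5/5.52 = 7.16 ft/s.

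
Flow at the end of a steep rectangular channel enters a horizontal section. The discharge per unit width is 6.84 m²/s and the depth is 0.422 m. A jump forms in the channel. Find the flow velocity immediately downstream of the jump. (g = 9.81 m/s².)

V₂ = 1.50 m/s

V₁ = q/y₁ = 6.84/0.422 = 16.2 m/s. Fr₁ = V₁/√(g·y₁) = 16.2/√(9.81×0.422) = 7.97.
From the momentum equation for a rectangular channel, y₂/y₁ = ½[√(1 + 8Fr₁²) − 1] = ½[√508.7 − 1] = 10.8.
y₂ = 10.8 × 0.422 = 4.55 m.
V₂ = q/y₂ = 6.84/4.55 = 1.50 m/s.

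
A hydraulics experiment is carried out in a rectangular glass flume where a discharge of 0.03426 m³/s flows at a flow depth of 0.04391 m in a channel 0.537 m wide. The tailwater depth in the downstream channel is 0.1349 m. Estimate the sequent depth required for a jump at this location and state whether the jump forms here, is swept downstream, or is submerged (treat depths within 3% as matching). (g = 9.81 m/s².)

y₂ = 0.1173 m; the jump is submerged

q = Q/b = 0.03426/0.537 = 0.06380 m²/s; V₁ = q/y₁ = 1.453 m/s. Fr₁ = V₁/√(g·y₁) = 2.214.
From the momentum equation for a rectangular channel, y₂/y₁ = ½[√(1 + 8Fr₁²) − 1] = ½[√40.206 − 1] = 2.670.
y₂ = 2.670 × 0.04391 = 0.1173 m.
Tailwater y_tw = 0.1349 m: y_tw > y₂, so the jump is submerged.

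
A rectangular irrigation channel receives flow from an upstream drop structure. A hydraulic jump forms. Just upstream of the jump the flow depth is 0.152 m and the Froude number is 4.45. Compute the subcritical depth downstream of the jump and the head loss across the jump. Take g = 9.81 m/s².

y₂ = 0.884 m; ΔE = 0.729 m

Fr₁ = 4.45 (given).
Sequent-depth ratio: y₂/y₁ = ½[√(1 + 8Fr₁²) − 1] = ½[√159.4 − 1] = 5.81.
y₂ = 5.81 × 0.152 = 0.884 m.
V₁ = Fr₁·√(g·y₁) = 4.45×√(9.81×0.152) = 5.43 m/s; q = V₁·y₁ = 0.826 m²/s. V₂ = q/y₂ = 0.826/0.884 = 0.935 m/s. E₁ = y₁ + V₁²/2g = 1.66 m; E₂ = y₂ + V₂²/2g = 0.928 m. ΔE = E₁ − E₂ = 0.729 m.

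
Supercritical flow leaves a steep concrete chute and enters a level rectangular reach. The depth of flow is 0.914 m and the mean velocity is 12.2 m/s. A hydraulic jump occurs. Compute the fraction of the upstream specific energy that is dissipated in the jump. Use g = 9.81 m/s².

ΔE/E₁ = 0.400 (40.0%)

Fr₁ = V₁/√(g·y₁) = 12.2/√(9.81×0.914) = 4.07.
Conjugate-depth relation: y₂/y₁ = ½[√(1 + 8Fr₁²) − 1] = ½[√133.8 − 1] = 5.28.
y₂ = 5.28 × 0.914 = 4.83 m.
E₁ = y₁ + V₁²/2g = 8.50 m. ΔE = (y₂ − y₁)³/(4y₁y₂) = 3.40 m. ΔE/E₁ = 3.40/8.50 = 0.400.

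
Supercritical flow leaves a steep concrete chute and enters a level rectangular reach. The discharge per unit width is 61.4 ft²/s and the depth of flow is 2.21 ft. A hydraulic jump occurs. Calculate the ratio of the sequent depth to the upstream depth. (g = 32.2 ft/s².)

y₂/y₁ = 4.18

V₁ = q/y₁ = 61.4/2.21 = 27.8 ft/s. Fr₁ = V₁/√(g·y₁) = 27.8/√(32.2×2.21) = 3.29.
Bélanger equation: y₂/y₁ = ½[√(1 + 8Fr₁²) − 1] = ½[√87.77 − 1] = 4.18.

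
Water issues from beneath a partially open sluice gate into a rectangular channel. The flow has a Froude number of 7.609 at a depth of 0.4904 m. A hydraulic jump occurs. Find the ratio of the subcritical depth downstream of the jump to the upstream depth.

y₂/y₁ = 10.27

Fr₁ = 7.609 (given).
From the momentum equation for a rectangular channel, y₂/y₁ = ½[√(1 + 8Fr₁²) − 1] = ½[√464.18 − 1] = 10.27.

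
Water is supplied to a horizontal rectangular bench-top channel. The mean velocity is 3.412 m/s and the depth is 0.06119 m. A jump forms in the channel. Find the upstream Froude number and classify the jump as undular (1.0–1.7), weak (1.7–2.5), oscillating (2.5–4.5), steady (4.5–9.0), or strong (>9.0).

Fr₁ = 4.404; oscillating jump

Fr₁ = V₁/√(g·y₁) = 3.412/√(9.81×0.06119) = 4.404.
Fr₁ = 4.404 lies in the oscillating range.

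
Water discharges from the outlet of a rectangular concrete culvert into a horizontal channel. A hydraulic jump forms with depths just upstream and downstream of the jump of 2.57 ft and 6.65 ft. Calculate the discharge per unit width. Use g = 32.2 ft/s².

q = 50.4 ft²/s

For a rectangular channel the momentum equation gives q² = ½·g·y₁·y₂·(y₁ + y₂) = ½×32.2×2.57×6.65×9.22 = 2537.
q = √2537 = 50.4 ft²/s.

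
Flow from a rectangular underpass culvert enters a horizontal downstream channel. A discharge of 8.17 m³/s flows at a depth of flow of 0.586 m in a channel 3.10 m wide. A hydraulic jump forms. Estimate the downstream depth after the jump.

y₂ = 1.29 m

q = Q/b = 8.17/3.10 = 2.64 m²/s; V₁ = q/y₁ = 4.50 m/s. Fr₁ = V₁/√(g·y₁) = 1.88.
From the momentum equation for a rectangular channel, y₂/y₁ = ½[√(1 + 8Fr₁²) − 1] = ½[√29.15 − 1] = 2.20.
y₂ = 2.20 × 0.586 = 1.29 m.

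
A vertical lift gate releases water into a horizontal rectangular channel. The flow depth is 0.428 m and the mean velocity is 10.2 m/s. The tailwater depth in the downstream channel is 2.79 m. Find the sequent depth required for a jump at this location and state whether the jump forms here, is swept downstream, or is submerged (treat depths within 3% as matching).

y₂ = 2.81 m; the jump forms here

Fr₁ = V₁/√(g·y₁) = 10.2/√(9.81×0.428) = 4.98.
Conjugate-depth relation: y₂/y₁ = ½[√(1 + 8Fr₁²) − 1] = ½[√199.2 − 1] = 6.56.
y₂ = 6.56 × 0.428 = 2.81 m.
Tailwater y_tw = 2.79 m: y_tw ≈ y₂, so the jump forms here.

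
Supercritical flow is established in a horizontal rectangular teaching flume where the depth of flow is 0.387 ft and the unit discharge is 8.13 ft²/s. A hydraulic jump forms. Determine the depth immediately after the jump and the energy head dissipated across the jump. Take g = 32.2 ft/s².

y₂ = 3.07 ft; ΔE = 4.06 ft

V₁ = q/y₁ = 8.13/0.387 = 21.0 ft/s. Fr₁ = V₁/√(g·y₁) = 21.0/√(32.2×0.387) = 5.95.
From the momentum equation for a rectangular channel, y₂/y₁ = ½[√(1 + 8Fr₁²) − 1] = ½[√284.3 − 1] = 7.93.
y₂ = 7.93 × 0.387 = 3.07 ft.
V₂ = q/y₂ = 8.13/3.07 = 2.65 ft/s. E₁ = y₁ + V₁²/2g = 7.24 ft; E₂ = y₂ + V₂²/2g = 3.18 ft. ΔE = E₁ − E₂ = 4.06 ft.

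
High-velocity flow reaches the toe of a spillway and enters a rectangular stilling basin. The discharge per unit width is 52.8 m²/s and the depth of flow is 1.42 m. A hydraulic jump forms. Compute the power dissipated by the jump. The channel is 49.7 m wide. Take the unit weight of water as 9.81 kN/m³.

P = 1343730 kW

V₁ = q/y₁ = 52.8/1.42 = 37.2 m/s. Fr₁ = V₁/√(g·y₁) = 37.2/√(9.81×1.42) = 9.96.
Sequent-depth ratio: y₂/y₁ = ½[√(1 + 8Fr₁²) − 1] = ½[√795.0 − 1] = 13.6.
y₂ = 13.6 × 1.42 = 19.3 m.
V₂ = q/y₂ = 52.8/19.3 = 2.73 m/s. E₁ = y₁ + V₁²/2g = 71.9 m; E₂ = y₂ + V₂²/2g = 19.7 m. ΔE = E₁ − E₂ = 52.2 m.
Q = q·b = 52.8 × 49.7 = 2624 m³/s. P = γ·Q·ΔE = 9.81 × 2624 × 52.2 = 1343730 kW.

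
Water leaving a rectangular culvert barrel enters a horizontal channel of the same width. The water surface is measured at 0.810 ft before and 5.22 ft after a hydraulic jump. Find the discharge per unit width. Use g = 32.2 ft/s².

q = 20.3 ft²/s

For a rectangular channel the momentum equation gives q² = ½·g·y₁·y₂·(y₁ + y₂) = ½×32.2×0.810×5.22×6.03 = 410.
q = √410 = 20.3 ft²/s.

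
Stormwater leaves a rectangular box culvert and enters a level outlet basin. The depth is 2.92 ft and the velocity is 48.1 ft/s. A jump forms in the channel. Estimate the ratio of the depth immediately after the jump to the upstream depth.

y₂/y₁ = 6.53

Fr₁ = V₁/√(g·y₁) = 48.1/√(32.2×2.92) = 4.96.
Bélanger equation: y₂/y₁ = ½[√(1 + 8Fr₁²) − 1] = ½[√197.9 − 1] = 6.53.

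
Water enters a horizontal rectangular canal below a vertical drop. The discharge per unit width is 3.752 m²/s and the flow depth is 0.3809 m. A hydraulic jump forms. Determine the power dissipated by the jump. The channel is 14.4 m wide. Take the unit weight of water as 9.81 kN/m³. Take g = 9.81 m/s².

P = 1408 kW

V₁ = q/y₁ = 3.752/0.3809 = 9.850 m/s. Fr₁ = V₁/√(g·y₁) = 9.850/√(9.81×0.3809) = 5.096.
Bélanger equation: y₂/y₁ = ½[√(1 + 8Fr₁²) − 1] = ½[√208.74 − 1] = 6.724.
y₂ = 6.724 × 0.3809 = 2.561 m.
V₂ = q/y₂ = 3.752/2.561 = 1.465 m/s. E₁ = y₁ + V₁²/2g = 5.326 m; E₂ = y₂ + V₂²/2g = 2.671 m. ΔE = E₁ − E₂ = 2.656 m.
Q = q·b = 3.752 × 14.4 = 54.03 m³/s. P = γ·Q·ΔE = 9.81 × 54.03 × 2.656 = 1408 kW.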